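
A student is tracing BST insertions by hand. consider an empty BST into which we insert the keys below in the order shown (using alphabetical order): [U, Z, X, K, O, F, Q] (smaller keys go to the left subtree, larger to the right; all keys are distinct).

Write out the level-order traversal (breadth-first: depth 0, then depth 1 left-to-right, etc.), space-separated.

U K Z F O X Q

Insert U: tree is empty, so U becomes the root.
Insert Z: Z > U → go right. Place as right child of U.
Insert X: X > U → go right; X < Z → go left. Place as left child of Z.
Insert K: K < U → go left. Place as left child of U.
Insert O: O < U → go left; O > K → go right. Place as right child of K.
Insert F: F < U → go left; F < K → go left. Place as left child of K.
Insert Q: Q < U → go left; Q > K → go right; Q > O → go right. Place as right child of O.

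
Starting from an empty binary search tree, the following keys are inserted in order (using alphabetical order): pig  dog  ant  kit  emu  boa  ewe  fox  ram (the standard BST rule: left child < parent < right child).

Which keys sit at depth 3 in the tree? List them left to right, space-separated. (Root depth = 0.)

boa emu

pig: root
dog: left child of pig (depth 1)
ant: left child of dog (depth 2)
kit: right child of dog (depth 2)
emu: left child of kit (depth 3)
boa: right child of ant (depth 3)
ewe: right child of emu (depth 4)
fox: right child of ewe (depth 5)
ram: right child of pig (depth 1)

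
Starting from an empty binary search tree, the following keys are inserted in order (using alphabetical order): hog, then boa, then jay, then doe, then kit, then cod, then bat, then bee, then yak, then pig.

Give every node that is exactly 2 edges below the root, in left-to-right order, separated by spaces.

Insert hog: tree is empty, so hog becomes the root.
Insert boa: boa < hog → go left. Place as left child of hog.
Insert jay: jay > hog → go right. Place as right child of hog.
Insert doe: doe < hog → go left; doe > boa → go right. Place as right child of boa.
Insert kit: kit > hog → go right; kit > jay → go right. Place as right child of jay.
Insert cod: cod < hog → go left; cod > boa → go right; cod < doe → go left. Place as left child of doe.
Insert bat: bat < hog → go left; bat < boa → go left. Place as left child of boa.
Insert bee: bee < hog → go left; bee < boa → go left; bee > bat → go right. Place as right child of bat.
Insert yak: yak > hog → go right; yak > jay → go right; yak > kit → go right. Place as right child of kit.
Insert pig: pig > hog → go right; pig > jay → go right; pig > kit → go right; pig < yak → go left. Place as left child of yak.

bat doe kit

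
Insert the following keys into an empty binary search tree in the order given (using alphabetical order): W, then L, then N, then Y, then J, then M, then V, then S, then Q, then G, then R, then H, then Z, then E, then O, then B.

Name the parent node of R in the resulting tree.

W: root
L: left child of W (depth 1)
N: right child of L (depth 2)
Y: right child of W (depth 1)
J: left child of L (depth 2)
M: left child of N (depth 3)
V: right child of N (depth 3)
S: left child of V (depth 4)
Q: left child of S (depth 5)
G: left child of J (depth 3)
R: right child of Q (depth 6)
H: right child of G (depth 4)
Z: right child of Y (depth 2)
E: left child of G (depth 4)
O: left child of Q (depth 6)
B: left child of E (depth 5)

Q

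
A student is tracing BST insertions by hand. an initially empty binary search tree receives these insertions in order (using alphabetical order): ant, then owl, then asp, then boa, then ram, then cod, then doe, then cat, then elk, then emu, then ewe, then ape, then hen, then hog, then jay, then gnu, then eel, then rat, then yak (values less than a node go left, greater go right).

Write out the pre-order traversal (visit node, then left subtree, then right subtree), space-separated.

Insert ant: tree is empty, so ant becomes the root.
Insert owl: owl > ant → go right. Place as right child of ant.
Insert asp: asp > ant → go right; asp < owl → go left. Place as left child of owl.
Insert boa: boa > ant → go right; boa < owl → go left; boa > asp → go right. Place as right child of asp.
Insert ram: ram > ant → go right; ram > owl → go right. Place as right child of owl.
Insert cod: cod > ant → go right; cod < owl → go left; cod > asp → go right; cod > boa → go right. Place as right child of boa.
Insert doe: doe > ant → go right; doe < owl → go left; doe > asp → go right; doe > boa → go right; doe > cod → go right. Place as right child of cod.
Insert cat: cat > ant → go right; cat < owl → go left; cat > asp → go right; cat > boa → go right; cat < cod → go left. Place as left child of cod.
Insert elk: elk > ant → go right; elk < owl → go left; elk > asp → go right; elk > boa → go right; elk > cod → go right; elk > doe → go right. Place as right child of doe.
Insert emu: emu > ant → go right; emu < owl → go left; emu > asp → go right; emu > boa → go right; emu > cod → go right; emu > doe → go right; emu > elk → go right. Place as right child of elk.
Insert ewe: ewe > ant → go right; ewe < owl → go left; ewe > asp → go right; ewe > boa → go right; ewe > cod → go right; ewe > doe → go right; ewe > elk → go right; ewe > emu → go right. Place as right child of emu.
Insert ape: ape > ant → go right; ape < owl → go left; ape < asp → go left. Place as left child of asp.
Insert hen: hen > ant → go right; hen < owl → go left; hen > asp → go right; hen > boa → go right; hen > cod → go right; hen > doe → go right; hen > elk → go right; hen > emu → go right; hen > ewe → go right. Place as right child of ewe.
Insert hog: hog > ant → go right; hog < owl → go left; hog > asp → go right; hog > boa → go right; hog > cod → go right; hog > doe → go right; hog > elk → go right; hog > emu → go right; hog > ewe → go right; hog > hen → go right. Place as right child of hen.
Insert jay: jay > ant → go right; jay < owl → go left; jay > asp → go right; jay > boa → go right; jay > cod → go right; jay > doe → go right; jay > elk → go right; jay > emu → go right; jay > ewe → go right; jay > hen → go right; jay > hog → go right. Place as right child of hog.
Insert gnu: gnu > ant → go right; gnu < owl → go left; gnu > asp → go right; gnu > boa → go right; gnu > cod → go right; gnu > doe → go right; gnu > elk → go right; gnu > emu → go right; gnu > ewe → go right; gnu < hen → go left. Place as left child of hen.
Insert eel: eel > ant → go right; eel < owl → go left; eel > asp → go right; eel > boa → go right; eel > cod → go right; eel > doe → go right; eel < elk → go left. Place as left child of elk.
Insert rat: rat > ant → go right; rat > owl → go right; rat > ram → go right. Place as right child of ram.
Insert yak: yak > ant → go right; yak > owl → go right; yak > ram → go right; yak > rat → go right. Place as right child of rat.

ant owl asp ape boa cod cat doe elk eel emu ewe hen gnu hog jay ram rat yak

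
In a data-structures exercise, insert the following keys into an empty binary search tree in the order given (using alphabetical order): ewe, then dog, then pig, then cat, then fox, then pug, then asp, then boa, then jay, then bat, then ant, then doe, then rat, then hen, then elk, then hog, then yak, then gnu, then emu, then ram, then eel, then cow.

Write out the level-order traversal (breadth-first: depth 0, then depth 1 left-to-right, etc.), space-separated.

Insert ewe: tree is empty, so ewe becomes the root.
Insert dog: dog < ewe → go left. Place as left child of ewe.
Insert pig: pig > ewe → go right. Place as right child of ewe.
Insert cat: cat < ewe → go left; cat < dog → go left. Place as left child of dog.
Insert fox: fox > ewe → go right; fox < pig → go left. Place as left child of pig.
Insert pug: pug > ewe → go right; pug > pig → go right. Place as right child of pig.
Insert asp: asp < ewe → go left; asp < dog → go left; asp < cat → go left. Place as left child of cat.
Insert boa: boa < ewe → go left; boa < dog → go left; boa < cat → go left; boa > asp → go right. Place as right child of asp.
Insert jay: jay > ewe → go right; jay < pig → go left; jay > fox → go right. Place as right child of fox.
Insert bat: bat < ewe → go left; bat < dog → go left; bat < cat → go left; bat > asp → go right; bat < boa → go left. Place as left child of boa.
Insert ant: ant < ewe → go left; ant < dog → go left; ant < cat → go left; ant < asp → go left. Place as left child of asp.
Insert doe: doe < ewe → go left; doe < dog → go left; doe > cat → go right. Place as right child of cat.
Insert rat: rat > ewe → go right; rat > pig → go right; rat > pug → go right. Place as right child of pug.
Insert hen: hen > ewe → go right; hen < pig → go left; hen > fox → go right; hen < jay → go left. Place as left child of jay.
Insert elk: elk < ewe → go left; elk > dog → go right. Place as right child of dog.
Insert hog: hog > ewe → go right; hog < pig → go left; hog > fox → go right; hog < jay → go left; hog > hen → go right. Place as right child of hen.
Insert yak: yak > ewe → go right; yak > pig → go right; yak > pug → go right; yak > rat → go right. Place as right child of rat.
Insert gnu: gnu > ewe → go right; gnu < pig → go left; gnu > fox → go right; gnu < jay → go left; gnu < hen → go left. Place as left child of hen.
Insert emu: emu < ewe → go left; emu > dog → go right; emu > elk → go right. Place as right child of elk.
Insert ram: ram > ewe → go right; ram > pig → go right; ram > pug → go right; ram < rat → go left. Place as left child of rat.
Insert eel: eel < ewe → go left; eel > dog → go right; eel < elk → go left. Place as left child of elk.
Insert cow: cow < ewe → go left; cow < dog → go left; cow > cat → go right; cow < doe → go left. Place as left child of doe.

ewe dog pig cat elk fox pug asp doe eel emu jay rat ant boa cow hen ram yak bat gnu hog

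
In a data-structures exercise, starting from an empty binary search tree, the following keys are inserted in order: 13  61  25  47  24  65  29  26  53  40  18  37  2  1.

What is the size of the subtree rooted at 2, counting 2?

2

Insert 13: tree is empty, so 13 becomes the root.
Insert 61: 61 > 13 → go right. Place as right child of 13.
Insert 25: 25 > 13 → go right; 25 < 61 → go left. Place as left child of 61.
Insert 47: 47 > 13 → go right; 47 < 61 → go left; 47 > 25 → go right. Place as right child of 25.
Insert 24: 24 > 13 → go right; 24 < 61 → go left; 24 < 25 → go left. Place as left child of 25.
Insert 65: 65 > 13 → go right; 65 > 61 → go right. Place as right child of 61.
Insert 29: 29 > 13 → go right; 29 < 61 → go left; 29 > 25 → go right; 29 < 47 → go left. Place as left child of 47.
Insert 26: 26 > 13 → go right; 26 < 61 → go left; 26 > 25 → go right; 26 < 47 → go left; 26 < 29 → go left. Place as left child of 29.
Insert 53: 53 > 13 → go right; 53 < 61 → go left; 53 > 25 → go right; 53 > 47 → go right. Place as right child of 47.
Insert 40: 40 > 13 → go right; 40 < 61 → go left; 40 > 25 → go right; 40 < 47 → go left; 40 > 29 → go right. Place as right child of 29.
Insert 18: 18 > 13 → go right; 18 < 61 → go left; 18 < 25 → go left; 18 < 24 → go left. Place as left child of 24.
Insert 37: 37 > 13 → go right; 37 < 61 → go left; 37 > 25 → go right; 37 < 47 → go left; 37 > 29 → go right; 37 < 40 → go left. Place as left child of 40.
Insert 2: 2 < 13 → go left. Place as left child of 13.
Insert 1: 1 < 13 → go left; 1 < 2 → go left. Place as left child of 2.

Subtree rooted at 2 contains: 2, 1 — 2 nodes.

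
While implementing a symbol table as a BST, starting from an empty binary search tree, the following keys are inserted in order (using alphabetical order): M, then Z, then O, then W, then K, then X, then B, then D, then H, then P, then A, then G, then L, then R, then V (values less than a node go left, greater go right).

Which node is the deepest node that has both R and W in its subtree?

Resulting structure (node: left, right):
  M: L=K, R=Z
  Z: L=O, R=–
  O: L=–, R=W
  W: L=P, R=X
  K: L=B, R=L
  X: L=–, R=–
  B: L=A, R=D
  D: L=–, R=H
  H: L=G, R=–
  P: L=–, R=R
  A: L=–, R=–
  G: L=–, R=–
  L: L=–, R=–
  R: L=–, R=V
  V: L=–, R=–

Path to R: M → Z → O → W → P → R
Path to W: M → Z → O → W
W lies on both paths and is an ancestor of the other node.

W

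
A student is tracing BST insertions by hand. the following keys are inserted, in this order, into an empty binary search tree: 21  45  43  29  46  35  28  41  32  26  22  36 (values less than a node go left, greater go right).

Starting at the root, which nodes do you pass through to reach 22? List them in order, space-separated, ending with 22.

21 45 43 29 28 26 22

Insert 21: tree is empty, so 21 becomes the root.
Insert 45: 45 > 21 → go right. Place as right child of 21.
Insert 43: 43 > 21 → go right; 43 < 45 → go left. Place as left child of 45.
Insert 29: 29 > 21 → go right; 29 < 45 → go left; 29 < 43 → go left. Place as left child of 43.
Insert 46: 46 > 21 → go right; 46 > 45 → go right. Place as right child of 45.
Insert 35: 35 > 21 → go right; 35 < 45 → go left; 35 < 43 → go left; 35 > 29 → go right. Place as right child of 29.
Insert 28: 28 > 21 → go right; 28 < 45 → go left; 28 < 43 → go left; 28 < 29 → go left. Place as left child of 29.
Insert 41: 41 > 21 → go right; 41 < 45 → go left; 41 < 43 → go left; 41 > 29 → go right; 41 > 35 → go right. Place as right child of 35.
Insert 32: 32 > 21 → go right; 32 < 45 → go left; 32 < 43 → go left; 32 > 29 → go right; 32 < 35 → go left. Place as left child of 35.
Insert 26: 26 > 21 → go right; 26 < 45 → go left; 26 < 43 → go left; 26 < 29 → go left; 26 < 28 → go left. Place as left child of 28.
Insert 22: 22 > 21 → go right; 22 < 45 → go left; 22 < 43 → go left; 22 < 29 → go left; 22 < 28 → go left; 22 < 26 → go left. Place as left child of 26.
Insert 36: 36 > 21 → go right; 36 < 45 → go left; 36 < 43 → go left; 36 > 29 → go right; 36 > 35 → go right; 36 < 41 → go left. Place as left child of 41.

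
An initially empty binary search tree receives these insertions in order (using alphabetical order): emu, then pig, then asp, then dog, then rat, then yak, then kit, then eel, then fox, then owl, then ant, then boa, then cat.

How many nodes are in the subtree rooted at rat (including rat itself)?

2

Insert emu: tree is empty, so emu becomes the root.
Insert pig: pig > emu → go right. Place as right child of emu.
Insert asp: asp < emu → go left. Place as left child of emu.
Insert dog: dog < emu → go left; dog > asp → go right. Place as right child of asp.
Insert rat: rat > emu → go right; rat > pig → go right. Place as right child of pig.
Insert yak: yak > emu → go right; yak > pig → go right; yak > rat → go right. Place as right child of rat.
Insert kit: kit > emu → go right; kit < pig → go left. Place as left child of pig.
Insert eel: eel < emu → go left; eel > asp → go right; eel > dog → go right. Place as right child of dog.
Insert fox: fox > emu → go right; fox < pig → go left; fox < kit → go left. Place as left child of kit.
Insert owl: owl > emu → go right; owl < pig → go left; owl > kit → go right. Place as right child of kit.
Insert ant: ant < emu → go left; ant < asp → go left. Place as left child of asp.
Insert boa: boa < emu → go left; boa > asp → go right; boa < dog → go left. Place as left child of dog.
Insert cat: cat < emu → go left; cat > asp → go right; cat < dog → go left; cat > boa → go right. Place as right child of boa.

Subtree rooted at rat contains: rat, yak — 2 nodes.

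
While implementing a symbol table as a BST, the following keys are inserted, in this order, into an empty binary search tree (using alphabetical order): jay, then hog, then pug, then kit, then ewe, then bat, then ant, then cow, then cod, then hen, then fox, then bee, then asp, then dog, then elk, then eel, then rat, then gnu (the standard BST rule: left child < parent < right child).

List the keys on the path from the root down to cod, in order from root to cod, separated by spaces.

jay: root
hog: left child of jay (depth 1)
pug: right child of jay (depth 1)
kit: left child of pug (depth 2)
ewe: left child of hog (depth 2)
bat: left child of ewe (depth 3)
ant: left child of bat (depth 4)
cow: right child of bat (depth 4)
cod: left child of cow (depth 5)
hen: right child of ewe (depth 3)
fox: left child of hen (depth 4)
bee: left child of cod (depth 6)
asp: right child of ant (depth 5)
dog: right child of cow (depth 5)
elk: right child of dog (depth 6)
eel: left child of elk (depth 7)
rat: right child of pug (depth 2)
gnu: right child of fox (depth 5)

jay hog ewe bat cow cod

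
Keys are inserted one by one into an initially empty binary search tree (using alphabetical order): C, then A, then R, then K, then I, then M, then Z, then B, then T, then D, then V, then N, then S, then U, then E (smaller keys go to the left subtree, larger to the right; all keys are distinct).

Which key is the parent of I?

K

C: root
A: left child of C (depth 1)
R: right child of C (depth 1)
K: left child of R (depth 2)
I: left child of K (depth 3)
M: right child of K (depth 3)
Z: right child of R (depth 2)
B: right child of A (depth 2)
T: left child of Z (depth 3)
D: left child of I (depth 4)
V: right child of T (depth 4)
N: right child of M (depth 4)
S: left child of T (depth 4)
U: left child of V (depth 5)
E: right child of D (depth 5)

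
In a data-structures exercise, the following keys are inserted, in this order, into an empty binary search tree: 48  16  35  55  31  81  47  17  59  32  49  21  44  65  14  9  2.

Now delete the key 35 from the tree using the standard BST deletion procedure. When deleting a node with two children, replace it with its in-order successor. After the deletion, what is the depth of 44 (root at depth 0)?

Resulting structure (node: left, right):
  48: L=16, R=55
  16: L=14, R=35
  35: L=31, R=47
  55: L=49, R=81
  31: L=17, R=32
  81: L=59, R=–
  47: L=44, R=–
  17: L=–, R=21
  59: L=–, R=65
  32: L=–, R=–
  49: L=–, R=–
  21: L=–, R=–
  44: L=–, R=–
  65: L=–, R=–
  14: L=9, R=–
  9: L=2, R=–
  2: L=–, R=–

Delete 35 (two children — replace with in-order successor).
After deletion, path to 44: 48 → 16 → 44.

2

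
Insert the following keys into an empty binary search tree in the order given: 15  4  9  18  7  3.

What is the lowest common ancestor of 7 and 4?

Resulting structure (node: left, right):
  15: L=4, R=18
  4: L=3, R=9
  9: L=7, R=–
  18: L=–, R=–
  7: L=–, R=–
  3: L=–, R=–

Path to 7: 15 → 4 → 9 → 7
Path to 4: 15 → 4
4 lies on both paths and is an ancestor of the other node.

4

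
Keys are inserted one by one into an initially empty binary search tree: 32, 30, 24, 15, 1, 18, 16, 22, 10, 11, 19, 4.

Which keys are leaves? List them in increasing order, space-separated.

4 11 16 19

32: root
30: left child of 32 (depth 1)
24: left child of 30 (depth 2)
15: left child of 24 (depth 3)
1: left child of 15 (depth 4)
18: right child of 15 (depth 4)
16: left child of 18 (depth 5)
22: right child of 18 (depth 5)
10: right child of 1 (depth 5)
11: right child of 10 (depth 6)
19: left child of 22 (depth 6)
4: left child of 10 (depth 6)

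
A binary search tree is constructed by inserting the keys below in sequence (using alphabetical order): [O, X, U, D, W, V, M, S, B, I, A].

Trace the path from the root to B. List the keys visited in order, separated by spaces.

O D B

Insert O: tree is empty, so O becomes the root.
Insert X: X > O → go right. Place as right child of O.
Insert U: U > O → go right; U < X → go left. Place as left child of X.
Insert D: D < O → go left. Place as left child of O.
Insert W: W > O → go right; W < X → go left; W > U → go right. Place as right child of U.
Insert V: V > O → go right; V < X → go left; V > U → go right; V < W → go left. Place as left child of W.
Insert M: M < O → go left; M > D → go right. Place as right child of D.
Insert S: S > O → go right; S < X → go left; S < U → go left. Place as left child of U.
Insert B: B < O → go left; B < D → go left. Place as left child of D.
Insert I: I < O → go left; I > D → go right; I < M → go left. Place as left child of M.
Insert A: A < O → go left; A < D → go left; A < B → go left. Place as left child of B.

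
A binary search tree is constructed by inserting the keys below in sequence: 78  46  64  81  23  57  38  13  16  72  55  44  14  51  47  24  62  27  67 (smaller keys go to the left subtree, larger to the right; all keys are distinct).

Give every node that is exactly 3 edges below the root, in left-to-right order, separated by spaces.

13 38 57 72

Insert 78: tree is empty, so 78 becomes the root.
Insert 46: 46 < 78 → go left. Place as left child of 78.
Insert 64: 64 < 78 → go left; 64 > 46 → go right. Place as right child of 46.
Insert 81: 81 > 78 → go right. Place as right child of 78.
Insert 23: 23 < 78 → go left; 23 < 46 → go left. Place as left child of 46.
Insert 57: 57 < 78 → go left; 57 > 46 → go right; 57 < 64 → go left. Place as left child of 64.
Insert 38: 38 < 78 → go left; 38 < 46 → go left; 38 > 23 → go right. Place as right child of 23.
Insert 13: 13 < 78 → go left; 13 < 46 → go left; 13 < 23 → go left. Place as left child of 23.
Insert 16: 16 < 78 → go left; 16 < 46 → go left; 16 < 23 → go left; 16 > 13 → go right. Place as right child of 13.
Insert 72: 72 < 78 → go left; 72 > 46 → go right; 72 > 64 → go right. Place as right child of 64.
Insert 55: 55 < 78 → go left; 55 > 46 → go right; 55 < 64 → go left; 55 < 57 → go left. Place as left child of 57.
Insert 44: 44 < 78 → go left; 44 < 46 → go left; 44 > 23 → go right; 44 > 38 → go right. Place as right child of 38.
Insert 14: 14 < 78 → go left; 14 < 46 → go left; 14 < 23 → go left; 14 > 13 → go right; 14 < 16 → go left. Place as left child of 16.
Insert 51: 51 < 78 → go left; 51 > 46 → go right; 51 < 64 → go left; 51 < 57 → go left; 51 < 55 → go left. Place as left child of 55.
Insert 47: 47 < 78 → go left; 47 > 46 → go right; 47 < 64 → go left; 47 < 57 → go left; 47 < 55 → go left; 47 < 51 → go left. Place as left child of 51.
Insert 24: 24 < 78 → go left; 24 < 46 → go left; 24 > 23 → go right; 24 < 38 → go left. Place as left child of 38.
Insert 62: 62 < 78 → go left; 62 > 46 → go right; 62 < 64 → go left; 62 > 57 → go right. Place as right child of 57.
Insert 27: 27 < 78 → go left; 27 < 46 → go left; 27 > 23 → go right; 27 < 38 → go left; 27 > 24 → go right. Place as right child of 24.
Insert 67: 67 < 78 → go left; 67 > 46 → go right; 67 > 64 → go right; 67 < 72 → go left. Place as left child of 72.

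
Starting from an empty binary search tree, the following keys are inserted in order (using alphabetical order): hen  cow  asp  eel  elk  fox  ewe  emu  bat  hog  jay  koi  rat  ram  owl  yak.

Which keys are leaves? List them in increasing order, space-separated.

Resulting structure (node: left, right):
  hen: L=cow, R=hog
  cow: L=asp, R=eel
  asp: L=–, R=bat
  eel: L=–, R=elk
  elk: L=–, R=fox
  fox: L=ewe, R=–
  ewe: L=emu, R=–
  emu: L=–, R=–
  bat: L=–, R=–
  hog: L=–, R=jay
  jay: L=–, R=koi
  koi: L=–, R=rat
  rat: L=ram, R=yak
  ram: L=owl, R=–
  owl: L=–, R=–
  yak: L=–, R=–

bat emu owl yak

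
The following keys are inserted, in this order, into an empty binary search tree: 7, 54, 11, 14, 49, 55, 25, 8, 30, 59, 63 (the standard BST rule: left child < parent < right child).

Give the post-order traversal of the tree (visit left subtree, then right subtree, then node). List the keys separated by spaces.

Insert 7: tree is empty, so 7 becomes the root.
Insert 54: 54 > 7 → go right. Place as right child of 7.
Insert 11: 11 > 7 → go right; 11 < 54 → go left. Place as left child of 54.
Insert 14: 14 > 7 → go right; 14 < 54 → go left; 14 > 11 → go right. Place as right child of 11.
Insert 49: 49 > 7 → go right; 49 < 54 → go left; 49 > 11 → go right; 49 > 14 → go right. Place as right child of 14.
Insert 55: 55 > 7 → go right; 55 > 54 → go right. Place as right child of 54.
Insert 25: 25 > 7 → go right; 25 < 54 → go left; 25 > 11 → go right; 25 > 14 → go right; 25 < 49 → go left. Place as left child of 49.
Insert 8: 8 > 7 → go right; 8 < 54 → go left; 8 < 11 → go left. Place as left child of 11.
Insert 30: 30 > 7 → go right; 30 < 54 → go left; 30 > 11 → go right; 30 > 14 → go right; 30 < 49 → go left; 30 > 25 → go right. Place as right child of 25.
Insert 59: 59 > 7 → go right; 59 > 54 → go right; 59 > 55 → go right. Place as right child of 55.
Insert 63: 63 > 7 → go right; 63 > 54 → go right; 63 > 55 → go right; 63 > 59 → go right. Place as right child of 59.

8 30 25 49 14 11 63 59 55 54 7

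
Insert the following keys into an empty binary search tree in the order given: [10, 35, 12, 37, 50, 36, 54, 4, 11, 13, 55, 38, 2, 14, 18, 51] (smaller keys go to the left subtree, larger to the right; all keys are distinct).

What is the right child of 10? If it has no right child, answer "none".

35

Resulting structure (node: left, right):
  10: L=4, R=35
  35: L=12, R=37
  12: L=11, R=13
  37: L=36, R=50
  50: L=38, R=54
  36: L=–, R=–
  54: L=51, R=55
  4: L=2, R=–
  11: L=–, R=–
  13: L=–, R=14
  55: L=–, R=–
  38: L=–, R=–
  2: L=–, R=–
  14: L=–, R=18
  18: L=–, R=–
  51: L=–, R=–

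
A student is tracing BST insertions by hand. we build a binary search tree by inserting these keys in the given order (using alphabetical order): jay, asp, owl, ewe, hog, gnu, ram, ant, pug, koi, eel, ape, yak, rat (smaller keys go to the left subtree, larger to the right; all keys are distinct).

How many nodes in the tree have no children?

jay: root
asp: left child of jay (depth 1)
owl: right child of jay (depth 1)
ewe: right child of asp (depth 2)
hog: right child of ewe (depth 3)
gnu: left child of hog (depth 4)
ram: right child of owl (depth 2)
ant: left child of asp (depth 2)
pug: left child of ram (depth 3)
koi: left child of owl (depth 2)
eel: left child of ewe (depth 3)
ape: right child of ant (depth 3)
yak: right child of ram (depth 3)
rat: left child of yak (depth 4)

Leaves: ape, eel, gnu, koi, pug, rat — 6 in total.

6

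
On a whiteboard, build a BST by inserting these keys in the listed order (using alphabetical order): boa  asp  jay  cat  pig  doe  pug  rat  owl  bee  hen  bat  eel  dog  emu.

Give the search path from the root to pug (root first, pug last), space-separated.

boa jay pig pug

boa: root
asp: left child of boa (depth 1)
jay: right child of boa (depth 1)
cat: left child of jay (depth 2)
pig: right child of jay (depth 2)
doe: right child of cat (depth 3)
pug: right child of pig (depth 3)
rat: right child of pug (depth 4)
owl: left child of pig (depth 3)
bee: right child of asp (depth 2)
hen: right child of doe (depth 4)
bat: left child of bee (depth 3)
eel: left child of hen (depth 5)
dog: left child of eel (depth 6)
emu: right child of eel (depth 6)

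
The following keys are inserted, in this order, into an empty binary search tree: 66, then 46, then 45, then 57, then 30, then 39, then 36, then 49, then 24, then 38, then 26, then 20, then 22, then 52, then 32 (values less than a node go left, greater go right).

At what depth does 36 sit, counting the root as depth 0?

5

Resulting structure (node: left, right):
  66: L=46, R=–
  46: L=45, R=57
  45: L=30, R=–
  57: L=49, R=–
  30: L=24, R=39
  39: L=36, R=–
  36: L=32, R=38
  49: L=–, R=52
  24: L=20, R=26
  38: L=–, R=–
  26: L=–, R=–
  20: L=–, R=22
  22: L=–, R=–
  52: L=–, R=–
  32: L=–, R=–

Path to 36: 66 → 46 → 45 → 30 → 39 → 36, which is 5 edges.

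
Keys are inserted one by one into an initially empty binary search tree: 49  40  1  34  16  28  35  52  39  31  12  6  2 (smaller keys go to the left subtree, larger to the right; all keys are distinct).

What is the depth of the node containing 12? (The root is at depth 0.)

5

Resulting structure (node: left, right):
  49: L=40, R=52
  40: L=1, R=–
  1: L=–, R=34
  34: L=16, R=35
  16: L=12, R=28
  28: L=–, R=31
  35: L=–, R=39
  52: L=–, R=–
  39: L=–, R=–
  31: L=–, R=–
  12: L=6, R=–
  6: L=2, R=–
  2: L=–, R=–

Path to 12: 49 → 40 → 1 → 34 → 16 → 12, which is 5 edges.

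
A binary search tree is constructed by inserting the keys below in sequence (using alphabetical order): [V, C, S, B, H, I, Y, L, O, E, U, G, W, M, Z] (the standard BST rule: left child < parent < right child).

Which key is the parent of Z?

V: root
C: left child of V (depth 1)
S: right child of C (depth 2)
B: left child of C (depth 2)
H: left child of S (depth 3)
I: right child of H (depth 4)
Y: right child of V (depth 1)
L: right child of I (depth 5)
O: right child of L (depth 6)
E: left child of H (depth 4)
U: right child of S (depth 3)
G: right child of E (depth 5)
W: left child of Y (depth 2)
M: left child of O (depth 7)
Z: right child of Y (depth 2)

Y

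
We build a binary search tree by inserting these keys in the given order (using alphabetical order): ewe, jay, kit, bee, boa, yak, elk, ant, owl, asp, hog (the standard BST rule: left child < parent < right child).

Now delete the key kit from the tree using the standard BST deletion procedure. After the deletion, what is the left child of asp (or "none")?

Insert ewe: tree is empty, so ewe becomes the root.
Insert jay: jay > ewe → go right. Place as right child of ewe.
Insert kit: kit > ewe → go right; kit > jay → go right. Place as right child of jay.
Insert bee: bee < ewe → go left. Place as left child of ewe.
Insert boa: boa < ewe → go left; boa > bee → go right. Place as right child of bee.
Insert yak: yak > ewe → go right; yak > jay → go right; yak > kit → go right. Place as right child of kit.
Insert elk: elk < ewe → go left; elk > bee → go right; elk > boa → go right. Place as right child of boa.
Insert ant: ant < ewe → go left; ant < bee → go left. Place as left child of bee.
Insert owl: owl > ewe → go right; owl > jay → go right; owl > kit → go right; owl < yak → go left. Place as left child of yak.
Insert asp: asp < ewe → go left; asp < bee → go left; asp > ant → go right. Place as right child of ant.
Insert hog: hog > ewe → go right; hog < jay → go left. Place as left child of jay.

Delete kit (at most one child — splice it out).
After deletion, asp's left child: none.

none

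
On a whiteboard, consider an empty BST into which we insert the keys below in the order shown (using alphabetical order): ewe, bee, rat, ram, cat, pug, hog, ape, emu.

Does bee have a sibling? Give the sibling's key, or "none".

ewe: root
bee: left child of ewe (depth 1)
rat: right child of ewe (depth 1)
ram: left child of rat (depth 2)
cat: right child of bee (depth 2)
pug: left child of ram (depth 3)
hog: left child of pug (depth 4)
ape: left child of bee (depth 2)
emu: right child of cat (depth 3)

bee's parent is ewe; the other child of ewe is rat.

rat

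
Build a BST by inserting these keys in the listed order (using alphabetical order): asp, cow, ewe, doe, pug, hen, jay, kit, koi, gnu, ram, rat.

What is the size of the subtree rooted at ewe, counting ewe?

Resulting structure (node: left, right):
  asp: L=–, R=cow
  cow: L=–, R=ewe
  ewe: L=doe, R=pug
  doe: L=–, R=–
  pug: L=hen, R=ram
  hen: L=gnu, R=jay
  jay: L=–, R=kit
  kit: L=–, R=koi
  koi: L=–, R=–
  gnu: L=–, R=–
  ram: L=–, R=rat
  rat: L=–, R=–

Subtree rooted at ewe contains: ewe, doe, pug, hen, gnu, jay, kit, koi, ram, rat — 10 nodes.

10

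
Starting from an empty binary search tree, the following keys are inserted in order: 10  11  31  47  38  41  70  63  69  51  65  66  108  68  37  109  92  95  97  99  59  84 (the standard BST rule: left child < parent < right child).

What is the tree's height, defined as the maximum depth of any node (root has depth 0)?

10: root
11: right child of 10 (depth 1)
31: right child of 11 (depth 2)
47: right child of 31 (depth 3)
38: left child of 47 (depth 4)
41: right child of 38 (depth 5)
70: right child of 47 (depth 4)
63: left child of 70 (depth 5)
69: right child of 63 (depth 6)
51: left child of 63 (depth 6)
65: left child of 69 (depth 7)
66: right child of 65 (depth 8)
108: right child of 70 (depth 5)
68: right child of 66 (depth 9)
37: left child of 38 (depth 5)
109: right child of 108 (depth 6)
92: left child of 108 (depth 6)
95: right child of 92 (depth 7)
97: right child of 95 (depth 8)
99: right child of 97 (depth 9)
59: right child of 51 (depth 7)
84: left child of 92 (depth 7)

The deepest node is 68 at depth 9.

9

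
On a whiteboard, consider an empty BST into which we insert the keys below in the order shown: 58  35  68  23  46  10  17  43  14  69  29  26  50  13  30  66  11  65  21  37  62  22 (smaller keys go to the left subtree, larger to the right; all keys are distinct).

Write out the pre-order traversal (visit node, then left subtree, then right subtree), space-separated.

58 35 23 10 17 14 13 11 21 22 29 26 30 46 43 37 50 68 66 65 62 69

Resulting structure (node: left, right):
  58: L=35, R=68
  35: L=23, R=46
  68: L=66, R=69
  23: L=10, R=29
  46: L=43, R=50
  10: L=–, R=17
  17: L=14, R=21
  43: L=37, R=–
  14: L=13, R=–
  69: L=–, R=–
  29: L=26, R=30
  26: L=–, R=–
  50: L=–, R=–
  13: L=11, R=–
  30: L=–, R=–
  66: L=65, R=–
  11: L=–, R=–
  65: L=62, R=–
  21: L=–, R=22
  37: L=–, R=–
  62: L=–, R=–
  22: L=–, R=–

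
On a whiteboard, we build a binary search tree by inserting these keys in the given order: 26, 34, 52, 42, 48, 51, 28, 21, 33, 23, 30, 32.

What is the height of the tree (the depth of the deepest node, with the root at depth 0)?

Insert 26: tree is empty, so 26 becomes the root.
Insert 34: 34 > 26 → go right. Place as right child of 26.
Insert 52: 52 > 26 → go right; 52 > 34 → go right. Place as right child of 34.
Insert 42: 42 > 26 → go right; 42 > 34 → go right; 42 < 52 → go left. Place as left child of 52.
Insert 48: 48 > 26 → go right; 48 > 34 → go right; 48 < 52 → go left; 48 > 42 → go right. Place as right child of 42.
Insert 51: 51 > 26 → go right; 51 > 34 → go right; 51 < 52 → go left; 51 > 42 → go right; 51 > 48 → go right. Place as right child of 48.
Insert 28: 28 > 26 → go right; 28 < 34 → go left. Place as left child of 34.
Insert 21: 21 < 26 → go left. Place as left child of 26.
Insert 33: 33 > 26 → go right; 33 < 34 → go left; 33 > 28 → go right. Place as right child of 28.
Insert 23: 23 < 26 → go left; 23 > 21 → go right. Place as right child of 21.
Insert 30: 30 > 26 → go right; 30 < 34 → go left; 30 > 28 → go right; 30 < 33 → go left. Place as left child of 33.
Insert 32: 32 > 26 → go right; 32 < 34 → go left; 32 > 28 → go right; 32 < 33 → go left; 32 > 30 → go right. Place as right child of 30.

The deepest node is 51 at depth 5.

5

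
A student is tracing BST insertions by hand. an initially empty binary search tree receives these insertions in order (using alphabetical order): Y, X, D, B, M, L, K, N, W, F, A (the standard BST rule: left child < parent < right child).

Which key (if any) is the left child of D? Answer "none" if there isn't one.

Insert Y: tree is empty, so Y becomes the root.
Insert X: X < Y → go left. Place as left child of Y.
Insert D: D < Y → go left; D < X → go left. Place as left child of X.
Insert B: B < Y → go left; B < X → go left; B < D → go left. Place as left child of D.
Insert M: M < Y → go left; M < X → go left; M > D → go right. Place as right child of D.
Insert L: L < Y → go left; L < X → go left; L > D → go right; L < M → go left. Place as left child of M.
Insert K: K < Y → go left; K < X → go left; K > D → go right; K < M → go left; K < L → go left. Place as left child of L.
Insert N: N < Y → go left; N < X → go left; N > D → go right; N > M → go right. Place as right child of M.
Insert W: W < Y → go left; W < X → go left; W > D → go right; W > M → go right; W > N → go right. Place as right child of N.
Insert F: F < Y → go left; F < X → go left; F > D → go right; F < M → go left; F < L → go left; F < K → go left. Place as left child of K.
Insert A: A < Y → go left; A < X → go left; A < D → go left; A < B → go left. Place as left child of B.

B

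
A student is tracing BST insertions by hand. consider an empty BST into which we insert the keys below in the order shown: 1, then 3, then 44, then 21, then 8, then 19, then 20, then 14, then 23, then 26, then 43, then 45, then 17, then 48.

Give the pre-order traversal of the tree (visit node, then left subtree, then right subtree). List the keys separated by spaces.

1 3 44 21 8 19 14 17 20 23 26 43 45 48

Resulting structure (node: left, right):
  1: L=–, R=3
  3: L=–, R=44
  44: L=21, R=45
  21: L=8, R=23
  8: L=–, R=19
  19: L=14, R=20
  20: L=–, R=–
  14: L=–, R=17
  23: L=–, R=26
  26: L=–, R=43
  43: L=–, R=–
  45: L=–, R=48
  17: L=–, R=–
  48: L=–, R=–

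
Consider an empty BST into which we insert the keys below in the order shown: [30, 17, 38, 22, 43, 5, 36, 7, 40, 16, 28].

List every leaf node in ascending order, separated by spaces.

16 28 36 40

30: root
17: left child of 30 (depth 1)
38: right child of 30 (depth 1)
22: right child of 17 (depth 2)
43: right child of 38 (depth 2)
5: left child of 17 (depth 2)
36: left child of 38 (depth 2)
7: right child of 5 (depth 3)
40: left child of 43 (depth 3)
16: right child of 7 (depth 4)
28: right child of 22 (depth 3)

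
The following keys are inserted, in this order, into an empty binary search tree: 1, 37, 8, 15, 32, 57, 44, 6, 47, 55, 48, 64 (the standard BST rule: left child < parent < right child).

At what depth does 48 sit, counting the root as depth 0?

6

Insert 1: tree is empty, so 1 becomes the root.
Insert 37: 37 > 1 → go right. Place as right child of 1.
Insert 8: 8 > 1 → go right; 8 < 37 → go left. Place as left child of 37.
Insert 15: 15 > 1 → go right; 15 < 37 → go left; 15 > 8 → go right. Place as right child of 8.
Insert 32: 32 > 1 → go right; 32 < 37 → go left; 32 > 8 → go right; 32 > 15 → go right. Place as right child of 15.
Insert 57: 57 > 1 → go right; 57 > 37 → go right. Place as right child of 37.
Insert 44: 44 > 1 → go right; 44 > 37 → go right; 44 < 57 → go left. Place as left child of 57.
Insert 6: 6 > 1 → go right; 6 < 37 → go left; 6 < 8 → go left. Place as left child of 8.
Insert 47: 47 > 1 → go right; 47 > 37 → go right; 47 < 57 → go left; 47 > 44 → go right. Place as right child of 44.
Insert 55: 55 > 1 → go right; 55 > 37 → go right; 55 < 57 → go left; 55 > 44 → go right; 55 > 47 → go right. Place as right child of 47.
Insert 48: 48 > 1 → go right; 48 > 37 → go right; 48 < 57 → go left; 48 > 44 → go right; 48 > 47 → go right; 48 < 55 → go left. Place as left child of 55.
Insert 64: 64 > 1 → go right; 64 > 37 → go right; 64 > 57 → go right. Place as right child of 57.

Path to 48: 1 → 37 → 57 → 44 → 47 → 55 → 48, which is 6 edges.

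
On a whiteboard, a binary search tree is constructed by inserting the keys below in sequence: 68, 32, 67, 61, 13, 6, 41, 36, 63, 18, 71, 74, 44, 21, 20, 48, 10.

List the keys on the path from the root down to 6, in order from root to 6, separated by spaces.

68 32 13 6

68: root
32: left child of 68 (depth 1)
67: right child of 32 (depth 2)
61: left child of 67 (depth 3)
13: left child of 32 (depth 2)
6: left child of 13 (depth 3)
41: left child of 61 (depth 4)
36: left child of 41 (depth 5)
63: right child of 61 (depth 4)
18: right child of 13 (depth 3)
71: right child of 68 (depth 1)
74: right child of 71 (depth 2)
44: right child of 41 (depth 5)
21: right child of 18 (depth 4)
20: left child of 21 (depth 5)
48: right child of 44 (depth 6)
10: right child of 6 (depth 4)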